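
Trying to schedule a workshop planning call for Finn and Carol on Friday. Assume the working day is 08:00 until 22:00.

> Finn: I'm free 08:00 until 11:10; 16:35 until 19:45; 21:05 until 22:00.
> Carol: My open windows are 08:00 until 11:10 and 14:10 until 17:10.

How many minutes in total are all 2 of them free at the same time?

Finn ∩ Carol: 08:00-11:10, 16:35-17:10.
Those are the intersection windows.
Summing the common windows: 190 + 35 = 225 minutes.

225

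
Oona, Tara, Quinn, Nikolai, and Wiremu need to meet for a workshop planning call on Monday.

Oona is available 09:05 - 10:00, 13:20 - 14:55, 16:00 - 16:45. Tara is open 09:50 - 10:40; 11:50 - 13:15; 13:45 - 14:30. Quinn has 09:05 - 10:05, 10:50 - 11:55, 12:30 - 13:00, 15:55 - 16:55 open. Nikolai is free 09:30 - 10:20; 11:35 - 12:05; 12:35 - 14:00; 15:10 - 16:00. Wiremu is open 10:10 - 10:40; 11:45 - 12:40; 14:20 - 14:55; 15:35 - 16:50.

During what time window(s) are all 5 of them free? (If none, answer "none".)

none

Oona ∩ Tara: 09:50-10:00, 13:45-14:30.
Oona ∩ Tara ∩ Quinn: 09:50-10:00.
Oona ∩ Tara ∩ Quinn ∩ Nikolai: 09:50-10:00.
Oona ∩ Tara ∩ Quinn ∩ Nikolai ∩ Wiremu: ∅.
There is no time when everyone is free.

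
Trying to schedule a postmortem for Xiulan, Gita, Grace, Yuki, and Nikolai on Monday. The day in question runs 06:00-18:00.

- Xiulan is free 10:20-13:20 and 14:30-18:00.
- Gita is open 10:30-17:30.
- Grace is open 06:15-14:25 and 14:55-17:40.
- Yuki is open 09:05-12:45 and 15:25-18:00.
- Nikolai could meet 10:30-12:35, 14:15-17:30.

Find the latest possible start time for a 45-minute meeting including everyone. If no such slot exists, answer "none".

16:45

Xiulan ∩ Gita: 10:30-13:20, 14:30-17:30.
Xiulan ∩ Gita ∩ Grace: 10:30-13:20, 14:55-17:30.
Xiulan ∩ Gita ∩ Grace ∩ Yuki: 10:30-12:45, 15:25-17:30.
Xiulan ∩ Gita ∩ Grace ∩ Yuki ∩ Nikolai: 10:30-12:35, 15:25-17:30.
Those are the intersection windows.
The last common window of at least 45 minutes is 15:25-17:30; a 45-minute meeting can start as late as 16:45 and still end by 17:30.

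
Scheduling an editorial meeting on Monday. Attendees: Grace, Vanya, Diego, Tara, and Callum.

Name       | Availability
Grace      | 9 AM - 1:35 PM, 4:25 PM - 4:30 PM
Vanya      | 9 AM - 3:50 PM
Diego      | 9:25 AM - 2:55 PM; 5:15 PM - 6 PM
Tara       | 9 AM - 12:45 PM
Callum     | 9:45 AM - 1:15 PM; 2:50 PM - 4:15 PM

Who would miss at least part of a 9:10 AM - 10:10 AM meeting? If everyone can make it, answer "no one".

Grace: free for 09:10-10:10. Vanya: free for 09:10-10:10. Diego: not fully free for 09:10-10:10. Tara: free for 09:10-10:10. Callum: not fully free for 09:10-10:10.

Callum, Diego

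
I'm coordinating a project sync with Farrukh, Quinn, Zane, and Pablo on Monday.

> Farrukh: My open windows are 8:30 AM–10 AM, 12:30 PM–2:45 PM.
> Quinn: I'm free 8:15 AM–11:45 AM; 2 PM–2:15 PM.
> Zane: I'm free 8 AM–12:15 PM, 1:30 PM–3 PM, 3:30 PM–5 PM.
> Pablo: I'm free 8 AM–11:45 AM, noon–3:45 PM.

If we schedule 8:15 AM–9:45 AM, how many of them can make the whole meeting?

Quinn, Zane, and Pablo can make the full 08:15-09:45 slot — that's 3.

3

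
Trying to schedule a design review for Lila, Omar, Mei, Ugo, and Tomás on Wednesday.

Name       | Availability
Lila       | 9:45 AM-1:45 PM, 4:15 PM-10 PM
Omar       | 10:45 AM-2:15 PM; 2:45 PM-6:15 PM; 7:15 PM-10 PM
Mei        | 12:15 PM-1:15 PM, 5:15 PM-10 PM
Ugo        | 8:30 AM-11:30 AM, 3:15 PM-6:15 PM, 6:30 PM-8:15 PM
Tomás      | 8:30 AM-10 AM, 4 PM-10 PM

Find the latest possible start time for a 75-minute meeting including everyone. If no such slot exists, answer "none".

Lila ∩ Omar: 10:45-13:45, 16:15-18:15, 19:15-22:00.
Lila ∩ Omar ∩ Mei: 12:15-13:15, 17:15-18:15, 19:15-22:00.
Lila ∩ Omar ∩ Mei ∩ Ugo: 17:15-18:15, 19:15-20:15.
Lila ∩ Omar ∩ Mei ∩ Ugo ∩ Tomás: 17:15-18:15, 19:15-20:15.
Those are the intersection windows.
No common window is at least 75 minutes long.

none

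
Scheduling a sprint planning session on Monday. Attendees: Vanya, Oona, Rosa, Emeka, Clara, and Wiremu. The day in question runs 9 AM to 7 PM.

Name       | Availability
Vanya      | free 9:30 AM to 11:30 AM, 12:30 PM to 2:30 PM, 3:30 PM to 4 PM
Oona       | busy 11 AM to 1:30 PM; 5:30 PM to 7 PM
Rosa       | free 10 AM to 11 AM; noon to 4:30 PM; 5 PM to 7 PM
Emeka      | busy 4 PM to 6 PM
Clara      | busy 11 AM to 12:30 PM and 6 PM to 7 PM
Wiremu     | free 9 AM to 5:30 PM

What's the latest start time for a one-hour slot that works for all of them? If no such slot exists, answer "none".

Vanya free: 09:30-11:30, 12:30-14:30, 15:30-16:00.
Oona free: 09:00-11:00, 13:30-17:30 (invert busy blocks within the working day).
Rosa free: 10:00-11:00, 12:00-16:30, 17:00-19:00.
Emeka free: 09:00-16:00, 18:00-19:00 (invert busy blocks within the working day).
Clara free: 09:00-11:00, 12:30-18:00 (invert busy blocks within the working day).
Wiremu free: 09:00-17:30.
Vanya ∩ Oona: 09:30-11:00, 13:30-14:30, 15:30-16:00.
Vanya ∩ Oona ∩ Rosa: 10:00-11:00, 13:30-14:30, 15:30-16:00.
Vanya ∩ Oona ∩ Rosa ∩ Emeka: 10:00-11:00, 13:30-14:30, 15:30-16:00.
Vanya ∩ Oona ∩ Rosa ∩ Emeka ∩ Clara: 10:00-11:00, 13:30-14:30, 15:30-16:00.
Vanya ∩ Oona ∩ Rosa ∩ Emeka ∩ Clara ∩ Wiremu: 10:00-11:00, 13:30-14:30, 15:30-16:00.
The last common window of at least 60 minutes is 13:30-14:30; a 60-minute meeting can start as late as 13:30 and still end by 14:30.

13:30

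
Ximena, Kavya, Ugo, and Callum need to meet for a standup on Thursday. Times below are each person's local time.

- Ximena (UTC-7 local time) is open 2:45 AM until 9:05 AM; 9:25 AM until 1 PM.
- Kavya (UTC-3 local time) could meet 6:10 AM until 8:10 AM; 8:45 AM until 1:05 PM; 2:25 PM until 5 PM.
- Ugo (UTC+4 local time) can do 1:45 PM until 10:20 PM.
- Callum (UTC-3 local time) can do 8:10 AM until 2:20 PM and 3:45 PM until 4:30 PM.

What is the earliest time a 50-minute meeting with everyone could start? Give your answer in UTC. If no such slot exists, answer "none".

11:45

Ximena in UTC: 09:45-16:05, 16:25-20:00 (add 7h to convert from UTC-7).
Kavya in UTC: 09:10-11:10, 11:45-16:05, 17:25-20:00 (add 3h to convert from UTC-3).
Ugo in UTC: 09:45-18:20 (subtract 4h to convert from UTC+4).
Callum in UTC: 11:10-17:20, 18:45-19:30 (add 3h to convert from UTC-3).
Ximena ∩ Kavya: 09:45-11:10, 11:45-16:05, 17:25-20:00.
Ximena ∩ Kavya ∩ Ugo: 09:45-11:10, 11:45-16:05, 17:25-18:20.
Ximena ∩ Kavya ∩ Ugo ∩ Callum: 11:45-16:05.
The first common window of at least 50 minutes is 11:45-16:05, so the earliest start is 11:45.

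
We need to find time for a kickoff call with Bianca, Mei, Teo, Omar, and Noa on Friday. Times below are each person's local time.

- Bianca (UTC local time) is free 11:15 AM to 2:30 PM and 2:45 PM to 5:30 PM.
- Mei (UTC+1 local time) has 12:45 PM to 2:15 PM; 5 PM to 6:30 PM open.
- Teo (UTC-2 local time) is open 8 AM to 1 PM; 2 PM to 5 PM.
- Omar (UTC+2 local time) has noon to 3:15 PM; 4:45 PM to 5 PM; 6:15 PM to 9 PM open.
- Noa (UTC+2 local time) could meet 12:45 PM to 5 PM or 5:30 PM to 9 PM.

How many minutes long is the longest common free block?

Bianca in UTC: 11:15-14:30, 14:45-17:30.
Mei in UTC: 11:45-13:15, 16:00-17:30 (subtract 1h to convert from UTC+1).
Teo in UTC: 10:00-15:00, 16:00-19:00 (add 2h to convert from UTC-2).
Omar in UTC: 10:00-13:15, 14:45-15:00, 16:15-19:00 (subtract 2h to convert from UTC+2).
Noa in UTC: 10:45-15:00, 15:30-19:00 (subtract 2h to convert from UTC+2).
Bianca ∩ Mei: 11:45-13:15, 16:00-17:30.
Bianca ∩ Mei ∩ Teo: 11:45-13:15, 16:00-17:30.
Bianca ∩ Mei ∩ Teo ∩ Omar: 11:45-13:15, 16:15-17:30.
Bianca ∩ Mei ∩ Teo ∩ Omar ∩ Noa: 11:45-13:15, 16:15-17:30.
The longest is 11:45-13:15 at 90 minutes.

90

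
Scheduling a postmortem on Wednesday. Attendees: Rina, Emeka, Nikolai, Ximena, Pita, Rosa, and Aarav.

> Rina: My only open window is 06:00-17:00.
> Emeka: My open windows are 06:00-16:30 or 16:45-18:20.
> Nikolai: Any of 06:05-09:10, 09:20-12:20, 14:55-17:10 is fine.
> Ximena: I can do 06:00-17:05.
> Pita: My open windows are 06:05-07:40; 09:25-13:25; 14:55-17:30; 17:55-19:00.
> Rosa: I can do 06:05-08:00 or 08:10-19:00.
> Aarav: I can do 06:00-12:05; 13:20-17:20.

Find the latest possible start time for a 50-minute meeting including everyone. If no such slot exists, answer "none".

Rina ∩ Emeka: 06:00-16:30, 16:45-17:00.
Rina ∩ Emeka ∩ Nikolai: 06:05-09:10, 09:20-12:20, 14:55-16:30, 16:45-17:00.
Rina ∩ Emeka ∩ Nikolai ∩ Ximena: 06:05-09:10, 09:20-12:20, 14:55-16:30, 16:45-17:00.
Rina ∩ Emeka ∩ Nikolai ∩ Ximena ∩ Pita: 06:05-07:40, 09:25-12:20, 14:55-16:30, 16:45-17:00.
Rina ∩ Emeka ∩ Nikolai ∩ Ximena ∩ Pita ∩ Rosa: 06:05-07:40, 09:25-12:20, 14:55-16:30, 16:45-17:00.
Rina ∩ Emeka ∩ Nikolai ∩ Ximena ∩ Pita ∩ Rosa ∩ Aarav: 06:05-07:40, 09:25-12:05, 14:55-16:30, 16:45-17:00.
The last common window of at least 50 minutes is 14:55-16:30; a 50-minute meeting can start as late as 15:40 and still end by 16:30.

15:40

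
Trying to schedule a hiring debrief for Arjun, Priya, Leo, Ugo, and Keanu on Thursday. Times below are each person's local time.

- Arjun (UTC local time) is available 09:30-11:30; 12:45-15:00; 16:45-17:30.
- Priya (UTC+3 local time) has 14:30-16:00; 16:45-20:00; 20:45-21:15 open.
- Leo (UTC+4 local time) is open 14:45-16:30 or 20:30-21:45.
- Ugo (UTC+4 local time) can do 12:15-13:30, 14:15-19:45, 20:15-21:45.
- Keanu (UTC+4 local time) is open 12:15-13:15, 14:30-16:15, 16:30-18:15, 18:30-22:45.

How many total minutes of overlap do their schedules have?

15

Arjun in UTC: 09:30-11:30, 12:45-15:00, 16:45-17:30.
Priya in UTC: 11:30-13:00, 13:45-17:00, 17:45-18:15 (subtract 3h to convert from UTC+3).
Leo in UTC: 10:45-12:30, 16:30-17:45 (subtract 4h to convert from UTC+4).
Ugo in UTC: 08:15-09:30, 10:15-15:45, 16:15-17:45 (subtract 4h to convert from UTC+4).
Keanu in UTC: 08:15-09:15, 10:30-12:15, 12:30-14:15, 14:30-18:45 (subtract 4h to convert from UTC+4).
Arjun ∩ Priya: 12:45-13:00, 13:45-15:00, 16:45-17:00.
Arjun ∩ Priya ∩ Leo: 16:45-17:00.
Arjun ∩ Priya ∩ Leo ∩ Ugo: 16:45-17:00.
Arjun ∩ Priya ∩ Leo ∩ Ugo ∩ Keanu: 16:45-17:00.
Those are the intersection windows.
That's a single block of 15 minutes.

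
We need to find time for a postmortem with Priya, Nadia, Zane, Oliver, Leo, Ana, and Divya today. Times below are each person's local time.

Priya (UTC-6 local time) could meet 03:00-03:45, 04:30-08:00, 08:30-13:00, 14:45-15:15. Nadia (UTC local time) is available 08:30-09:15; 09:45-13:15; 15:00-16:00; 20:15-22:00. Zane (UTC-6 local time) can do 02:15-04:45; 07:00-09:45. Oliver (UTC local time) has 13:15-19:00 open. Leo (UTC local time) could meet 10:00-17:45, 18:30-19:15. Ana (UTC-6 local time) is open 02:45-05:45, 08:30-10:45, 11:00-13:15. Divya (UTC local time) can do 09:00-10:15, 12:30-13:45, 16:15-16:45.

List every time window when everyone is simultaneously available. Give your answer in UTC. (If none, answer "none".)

Priya in UTC: 09:00-09:45, 10:30-14:00, 14:30-19:00, 20:45-21:15 (add 6h to convert from UTC-6).
Nadia in UTC: 08:30-09:15, 09:45-13:15, 15:00-16:00, 20:15-22:00.
Zane in UTC: 08:15-10:45, 13:00-15:45 (add 6h to convert from UTC-6).
Oliver in UTC: 13:15-19:00.
Leo in UTC: 10:00-17:45, 18:30-19:15.
Ana in UTC: 08:45-11:45, 14:30-16:45, 17:00-19:15 (add 6h to convert from UTC-6).
Divya in UTC: 09:00-10:15, 12:30-13:45, 16:15-16:45.
Priya ∩ Nadia: 09:00-09:15, 10:30-13:15, 15:00-16:00, 20:45-21:15.
Priya ∩ Nadia ∩ Zane: 09:00-09:15, 10:30-10:45, 13:00-13:15, 15:00-15:45.
Priya ∩ Nadia ∩ Zane ∩ Oliver: 15:00-15:45.
Priya ∩ Nadia ∩ Zane ∩ Oliver ∩ Leo: 15:00-15:45.
Priya ∩ Nadia ∩ Zane ∩ Oliver ∩ Leo ∩ Ana: 15:00-15:45.
Priya ∩ Nadia ∩ Zane ∩ Oliver ∩ Leo ∩ Ana ∩ Divya: ∅.
There is no time when everyone is free.

none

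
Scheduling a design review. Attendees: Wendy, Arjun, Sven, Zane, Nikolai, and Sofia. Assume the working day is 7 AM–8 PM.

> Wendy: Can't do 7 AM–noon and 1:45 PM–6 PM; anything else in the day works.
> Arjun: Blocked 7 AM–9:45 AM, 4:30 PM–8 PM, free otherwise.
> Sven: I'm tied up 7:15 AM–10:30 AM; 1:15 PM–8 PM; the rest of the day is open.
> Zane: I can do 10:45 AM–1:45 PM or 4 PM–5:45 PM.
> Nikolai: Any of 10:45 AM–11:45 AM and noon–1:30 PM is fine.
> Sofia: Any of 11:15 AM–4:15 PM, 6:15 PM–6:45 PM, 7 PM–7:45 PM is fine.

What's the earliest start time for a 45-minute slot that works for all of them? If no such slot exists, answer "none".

Wendy free: 12:00-13:45, 18:00-20:00 (invert busy blocks within the working day).
Arjun free: 09:45-16:30 (invert busy blocks within the working day).
Sven free: 07:00-07:15, 10:30-13:15 (invert busy blocks within the working day).
Zane free: 10:45-13:45, 16:00-17:45.
Nikolai free: 10:45-11:45, 12:00-13:30.
Sofia free: 11:15-16:15, 18:15-18:45, 19:00-19:45.
Wendy ∩ Arjun: 12:00-13:45.
Wendy ∩ Arjun ∩ Sven: 12:00-13:15.
Wendy ∩ Arjun ∩ Sven ∩ Zane: 12:00-13:15.
Wendy ∩ Arjun ∩ Sven ∩ Zane ∩ Nikolai: 12:00-13:15.
Wendy ∩ Arjun ∩ Sven ∩ Zane ∩ Nikolai ∩ Sofia: 12:00-13:15.
The first common window of at least 45 minutes is 12:00-13:15, so the earliest start is 12:00.

12:00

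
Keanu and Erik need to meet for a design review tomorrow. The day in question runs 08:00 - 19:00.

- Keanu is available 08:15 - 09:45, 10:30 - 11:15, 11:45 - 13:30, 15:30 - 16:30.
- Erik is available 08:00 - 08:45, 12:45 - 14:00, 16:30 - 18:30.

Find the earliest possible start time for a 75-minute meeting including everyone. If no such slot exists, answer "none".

Keanu ∩ Erik: 08:15-08:45, 12:45-13:30.
No common window is at least 75 minutes long.

none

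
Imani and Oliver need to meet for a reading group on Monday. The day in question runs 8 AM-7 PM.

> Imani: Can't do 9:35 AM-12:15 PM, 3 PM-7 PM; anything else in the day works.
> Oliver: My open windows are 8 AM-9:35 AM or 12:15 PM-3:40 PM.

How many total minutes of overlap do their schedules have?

Imani free: 08:00-09:35, 12:15-15:00 (invert busy blocks within the working day).
Oliver free: 08:00-09:35, 12:15-15:40.
Imani ∩ Oliver: 08:00-09:35, 12:15-15:00.
Those are the intersection windows.
Summing the common windows: 95 + 165 = 260 minutes.

260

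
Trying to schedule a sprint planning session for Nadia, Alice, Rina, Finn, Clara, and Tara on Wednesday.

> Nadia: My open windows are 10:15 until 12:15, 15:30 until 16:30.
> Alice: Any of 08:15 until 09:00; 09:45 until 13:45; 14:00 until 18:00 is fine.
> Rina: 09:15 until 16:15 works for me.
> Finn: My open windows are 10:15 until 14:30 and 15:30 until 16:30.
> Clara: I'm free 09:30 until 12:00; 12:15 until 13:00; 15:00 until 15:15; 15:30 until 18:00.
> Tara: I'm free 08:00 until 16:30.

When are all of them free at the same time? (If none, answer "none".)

10:15-12:00, 15:30-16:15

Nadia ∩ Alice: 10:15-12:15, 15:30-16:30.
Nadia ∩ Alice ∩ Rina: 10:15-12:15, 15:30-16:15.
Nadia ∩ Alice ∩ Rina ∩ Finn: 10:15-12:15, 15:30-16:15.
Nadia ∩ Alice ∩ Rina ∩ Finn ∩ Clara: 10:15-12:00, 15:30-16:15.
Nadia ∩ Alice ∩ Rina ∩ Finn ∩ Clara ∩ Tara: 10:15-12:00, 15:30-16:15.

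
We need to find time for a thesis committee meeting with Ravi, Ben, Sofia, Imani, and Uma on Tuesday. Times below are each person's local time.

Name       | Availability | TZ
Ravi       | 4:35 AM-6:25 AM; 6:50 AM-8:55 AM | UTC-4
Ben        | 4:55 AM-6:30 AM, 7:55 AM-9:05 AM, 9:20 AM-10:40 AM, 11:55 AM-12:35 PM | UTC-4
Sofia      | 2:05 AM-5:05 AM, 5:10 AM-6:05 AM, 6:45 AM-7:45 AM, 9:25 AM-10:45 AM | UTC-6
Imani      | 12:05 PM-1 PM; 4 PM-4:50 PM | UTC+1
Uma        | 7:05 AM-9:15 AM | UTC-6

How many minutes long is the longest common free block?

Ravi in UTC: 08:35-10:25, 10:50-12:55 (add 4h to convert from UTC-4).
Ben in UTC: 08:55-10:30, 11:55-13:05, 13:20-14:40, 15:55-16:35 (add 4h to convert from UTC-4).
Sofia in UTC: 08:05-11:05, 11:10-12:05, 12:45-13:45, 15:25-16:45 (add 6h to convert from UTC-6).
Imani in UTC: 11:05-12:00, 15:00-15:50 (subtract 1h to convert from UTC+1).
Uma in UTC: 13:05-15:15 (add 6h to convert from UTC-6).
Ravi ∩ Ben: 08:55-10:25, 11:55-12:55.
Ravi ∩ Ben ∩ Sofia: 08:55-10:25, 11:55-12:05, 12:45-12:55.
Ravi ∩ Ben ∩ Sofia ∩ Imani: 11:55-12:00.
Ravi ∩ Ben ∩ Sofia ∩ Imani ∩ Uma: ∅.
There is no time when everyone is free.
No common window exists, so the longest block is 0 minutes.

0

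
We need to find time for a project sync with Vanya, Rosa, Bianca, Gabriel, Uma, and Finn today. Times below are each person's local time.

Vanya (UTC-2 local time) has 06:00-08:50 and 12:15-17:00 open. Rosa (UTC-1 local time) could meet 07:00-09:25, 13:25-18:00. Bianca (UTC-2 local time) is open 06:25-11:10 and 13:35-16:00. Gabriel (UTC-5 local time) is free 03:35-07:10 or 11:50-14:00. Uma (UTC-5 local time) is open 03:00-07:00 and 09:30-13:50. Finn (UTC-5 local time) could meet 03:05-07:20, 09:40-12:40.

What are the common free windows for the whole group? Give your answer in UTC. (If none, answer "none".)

08:35-10:25, 16:50-17:40

Vanya in UTC: 08:00-10:50, 14:15-19:00 (add 2h to convert from UTC-2).
Rosa in UTC: 08:00-10:25, 14:25-19:00 (add 1h to convert from UTC-1).
Bianca in UTC: 08:25-13:10, 15:35-18:00 (add 2h to convert from UTC-2).
Gabriel in UTC: 08:35-12:10, 16:50-19:00 (add 5h to convert from UTC-5).
Uma in UTC: 08:00-12:00, 14:30-18:50 (add 5h to convert from UTC-5).
Finn in UTC: 08:05-12:20, 14:40-17:40 (add 5h to convert from UTC-5).
Vanya ∩ Rosa: 08:00-10:25, 14:25-19:00.
Vanya ∩ Rosa ∩ Bianca: 08:25-10:25, 15:35-18:00.
Vanya ∩ Rosa ∩ Bianca ∩ Gabriel: 08:35-10:25, 16:50-18:00.
Vanya ∩ Rosa ∩ Bianca ∩ Gabriel ∩ Uma: 08:35-10:25, 16:50-18:00.
Vanya ∩ Rosa ∩ Bianca ∩ Gabriel ∩ Uma ∩ Finn: 08:35-10:25, 16:50-17:40.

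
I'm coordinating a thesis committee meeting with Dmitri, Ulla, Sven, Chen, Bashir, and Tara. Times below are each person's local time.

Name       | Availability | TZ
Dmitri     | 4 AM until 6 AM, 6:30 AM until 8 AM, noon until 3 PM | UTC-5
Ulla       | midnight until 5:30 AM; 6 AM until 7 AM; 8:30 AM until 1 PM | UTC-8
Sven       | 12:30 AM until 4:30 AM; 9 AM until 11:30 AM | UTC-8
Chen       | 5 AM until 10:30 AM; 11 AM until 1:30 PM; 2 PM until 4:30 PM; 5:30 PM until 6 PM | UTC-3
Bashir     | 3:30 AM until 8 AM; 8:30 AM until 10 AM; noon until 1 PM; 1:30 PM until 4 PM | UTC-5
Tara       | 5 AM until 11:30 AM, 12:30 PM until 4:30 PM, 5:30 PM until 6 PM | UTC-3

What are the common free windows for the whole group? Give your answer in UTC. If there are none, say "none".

Dmitri in UTC: 09:00-11:00, 11:30-13:00, 17:00-20:00 (add 5h to convert from UTC-5).
Ulla in UTC: 08:00-13:30, 14:00-15:00, 16:30-21:00 (add 8h to convert from UTC-8).
Sven in UTC: 08:30-12:30, 17:00-19:30 (add 8h to convert from UTC-8).
Chen in UTC: 08:00-13:30, 14:00-16:30, 17:00-19:30, 20:30-21:00 (add 3h to convert from UTC-3).
Bashir in UTC: 08:30-13:00, 13:30-15:00, 17:00-18:00, 18:30-21:00 (add 5h to convert from UTC-5).
Tara in UTC: 08:00-14:30, 15:30-19:30, 20:30-21:00 (add 3h to convert from UTC-3).
Dmitri ∩ Ulla: 09:00-11:00, 11:30-13:00, 17:00-20:00.
Dmitri ∩ Ulla ∩ Sven: 09:00-11:00, 11:30-12:30, 17:00-19:30.
Dmitri ∩ Ulla ∩ Sven ∩ Chen: 09:00-11:00, 11:30-12:30, 17:00-19:30.
Dmitri ∩ Ulla ∩ Sven ∩ Chen ∩ Bashir: 09:00-11:00, 11:30-12:30, 17:00-18:00, 18:30-19:30.
Dmitri ∩ Ulla ∩ Sven ∩ Chen ∩ Bashir ∩ Tara: 09:00-11:00, 11:30-12:30, 17:00-18:00, 18:30-19:30.
Those are the intersection windows.

09:00-11:00, 11:30-12:30, 17:00-18:00, 18:30-19:30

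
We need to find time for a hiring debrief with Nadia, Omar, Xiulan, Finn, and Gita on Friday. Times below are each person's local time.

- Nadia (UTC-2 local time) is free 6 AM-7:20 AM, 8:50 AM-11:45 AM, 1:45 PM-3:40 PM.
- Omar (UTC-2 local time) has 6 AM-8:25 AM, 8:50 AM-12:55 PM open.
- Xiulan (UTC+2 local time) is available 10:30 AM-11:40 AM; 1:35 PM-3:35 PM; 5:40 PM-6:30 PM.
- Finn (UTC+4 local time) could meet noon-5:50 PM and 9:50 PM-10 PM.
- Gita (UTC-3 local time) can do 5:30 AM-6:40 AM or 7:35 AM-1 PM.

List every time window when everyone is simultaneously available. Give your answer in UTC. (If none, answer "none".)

Nadia in UTC: 08:00-09:20, 10:50-13:45, 15:45-17:40 (add 2h to convert from UTC-2).
Omar in UTC: 08:00-10:25, 10:50-14:55 (add 2h to convert from UTC-2).
Xiulan in UTC: 08:30-09:40, 11:35-13:35, 15:40-16:30 (subtract 2h to convert from UTC+2).
Finn in UTC: 08:00-13:50, 17:50-18:00 (subtract 4h to convert from UTC+4).
Gita in UTC: 08:30-09:40, 10:35-16:00 (add 3h to convert from UTC-3).
Nadia ∩ Omar: 08:00-09:20, 10:50-13:45.
Nadia ∩ Omar ∩ Xiulan: 08:30-09:20, 11:35-13:35.
Nadia ∩ Omar ∩ Xiulan ∩ Finn: 08:30-09:20, 11:35-13:35.
Nadia ∩ Omar ∩ Xiulan ∩ Finn ∩ Gita: 08:30-09:20, 11:35-13:35.
So the common availability across everyone is 08:30-09:20, 11:35-13:35.

08:30-09:20, 11:35-13:35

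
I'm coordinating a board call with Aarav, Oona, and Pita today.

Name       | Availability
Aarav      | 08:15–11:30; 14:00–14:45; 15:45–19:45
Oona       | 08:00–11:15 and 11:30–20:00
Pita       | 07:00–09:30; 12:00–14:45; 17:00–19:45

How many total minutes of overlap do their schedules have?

Aarav ∩ Oona: 08:15-11:15, 14:00-14:45, 15:45-19:45.
Aarav ∩ Oona ∩ Pita: 08:15-09:30, 14:00-14:45, 17:00-19:45.
Those are the intersection windows.
Summing the common windows: 75 + 45 + 165 = 285 minutes.

285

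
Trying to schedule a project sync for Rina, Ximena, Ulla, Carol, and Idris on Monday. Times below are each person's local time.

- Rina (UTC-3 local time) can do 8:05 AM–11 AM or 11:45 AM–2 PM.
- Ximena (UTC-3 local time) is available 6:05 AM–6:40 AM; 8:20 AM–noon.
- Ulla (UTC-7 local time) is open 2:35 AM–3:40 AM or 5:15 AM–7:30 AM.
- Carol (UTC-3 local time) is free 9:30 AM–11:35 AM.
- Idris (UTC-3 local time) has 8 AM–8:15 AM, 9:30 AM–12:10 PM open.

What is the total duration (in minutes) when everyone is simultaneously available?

Rina in UTC: 11:05-14:00, 14:45-17:00 (add 3h to convert from UTC-3).
Ximena in UTC: 09:05-09:40, 11:20-15:00 (add 3h to convert from UTC-3).
Ulla in UTC: 09:35-10:40, 12:15-14:30 (add 7h to convert from UTC-7).
Carol in UTC: 12:30-14:35 (add 3h to convert from UTC-3).
Idris in UTC: 11:00-11:15, 12:30-15:10 (add 3h to convert from UTC-3).
Rina ∩ Ximena: 11:20-14:00, 14:45-15:00.
Rina ∩ Ximena ∩ Ulla: 12:15-14:00.
Rina ∩ Ximena ∩ Ulla ∩ Carol: 12:30-14:00.
Rina ∩ Ximena ∩ Ulla ∩ Carol ∩ Idris: 12:30-14:00.
That's a single block of 90 minutes.

90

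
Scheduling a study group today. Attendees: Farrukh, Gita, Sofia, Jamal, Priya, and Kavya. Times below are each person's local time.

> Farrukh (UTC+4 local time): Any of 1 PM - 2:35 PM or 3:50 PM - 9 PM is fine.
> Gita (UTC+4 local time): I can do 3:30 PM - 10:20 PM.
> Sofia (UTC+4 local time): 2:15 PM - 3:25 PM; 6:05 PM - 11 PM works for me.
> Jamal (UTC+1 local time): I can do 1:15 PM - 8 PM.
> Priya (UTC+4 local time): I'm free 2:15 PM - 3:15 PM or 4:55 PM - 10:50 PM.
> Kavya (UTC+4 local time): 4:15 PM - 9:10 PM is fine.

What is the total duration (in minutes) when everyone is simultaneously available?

Farrukh in UTC: 09:00-10:35, 11:50-17:00 (subtract 4h to convert from UTC+4).
Gita in UTC: 11:30-18:20 (subtract 4h to convert from UTC+4).
Sofia in UTC: 10:15-11:25, 14:05-19:00 (subtract 4h to convert from UTC+4).
Jamal in UTC: 12:15-19:00 (subtract 1h to convert from UTC+1).
Priya in UTC: 10:15-11:15, 12:55-18:50 (subtract 4h to convert from UTC+4).
Kavya in UTC: 12:15-17:10 (subtract 4h to convert from UTC+4).
Farrukh ∩ Gita: 11:50-17:00.
Farrukh ∩ Gita ∩ Sofia: 14:05-17:00.
Farrukh ∩ Gita ∩ Sofia ∩ Jamal: 14:05-17:00.
Farrukh ∩ Gita ∩ Sofia ∩ Jamal ∩ Priya: 14:05-17:00.
Farrukh ∩ Gita ∩ Sofia ∩ Jamal ∩ Priya ∩ Kavya: 14:05-17:00.
Those are the intersection windows.
That's a single block of 175 minutes.

175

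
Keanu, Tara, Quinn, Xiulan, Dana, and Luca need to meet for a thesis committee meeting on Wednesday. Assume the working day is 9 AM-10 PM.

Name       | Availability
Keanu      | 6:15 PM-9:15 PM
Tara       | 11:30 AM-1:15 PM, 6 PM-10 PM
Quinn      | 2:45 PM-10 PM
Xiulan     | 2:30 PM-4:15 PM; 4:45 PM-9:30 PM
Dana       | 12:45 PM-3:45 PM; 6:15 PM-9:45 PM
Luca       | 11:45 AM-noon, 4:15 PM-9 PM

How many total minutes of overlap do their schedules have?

Keanu ∩ Tara: 18:15-21:15.
Keanu ∩ Tara ∩ Quinn: 18:15-21:15.
Keanu ∩ Tara ∩ Quinn ∩ Xiulan: 18:15-21:15.
Keanu ∩ Tara ∩ Quinn ∩ Xiulan ∩ Dana: 18:15-21:15.
Keanu ∩ Tara ∩ Quinn ∩ Xiulan ∩ Dana ∩ Luca: 18:15-21:00.
So the common availability across everyone is 18:15-21:00.
That's a single block of 165 minutes.

165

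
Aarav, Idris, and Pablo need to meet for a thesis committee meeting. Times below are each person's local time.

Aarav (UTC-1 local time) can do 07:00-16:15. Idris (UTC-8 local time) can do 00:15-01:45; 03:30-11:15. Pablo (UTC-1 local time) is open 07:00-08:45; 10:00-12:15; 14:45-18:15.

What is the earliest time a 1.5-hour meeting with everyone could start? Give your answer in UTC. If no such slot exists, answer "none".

08:15

Aarav in UTC: 08:00-17:15 (add 1h to convert from UTC-1).
Idris in UTC: 08:15-09:45, 11:30-19:15 (add 8h to convert from UTC-8).
Pablo in UTC: 08:00-09:45, 11:00-13:15, 15:45-19:15 (add 1h to convert from UTC-1).
Aarav ∩ Idris: 08:15-09:45, 11:30-17:15.
Aarav ∩ Idris ∩ Pablo: 08:15-09:45, 11:30-13:15, 15:45-17:15.
So the common availability across everyone is 08:15-09:45, 11:30-13:15, 15:45-17:15.
The first common window of at least 90 minutes is 08:15-09:45, so the earliest start is 08:15.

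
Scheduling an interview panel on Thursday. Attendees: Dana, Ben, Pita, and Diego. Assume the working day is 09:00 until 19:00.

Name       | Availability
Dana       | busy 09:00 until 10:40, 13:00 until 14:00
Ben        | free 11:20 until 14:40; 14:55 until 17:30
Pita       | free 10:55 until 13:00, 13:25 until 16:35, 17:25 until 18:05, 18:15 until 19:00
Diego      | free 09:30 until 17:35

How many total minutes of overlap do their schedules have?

Dana free: 10:40-13:00, 14:00-19:00 (invert busy blocks within the working day).
Ben free: 11:20-14:40, 14:55-17:30.
Pita free: 10:55-13:00, 13:25-16:35, 17:25-18:05, 18:15-19:00.
Diego free: 09:30-17:35.
Dana ∩ Ben: 11:20-13:00, 14:00-14:40, 14:55-17:30.
Dana ∩ Ben ∩ Pita: 11:20-13:00, 14:00-14:40, 14:55-16:35, 17:25-17:30.
Dana ∩ Ben ∩ Pita ∩ Diego: 11:20-13:00, 14:00-14:40, 14:55-16:35, 17:25-17:30.
Summing the common windows: 100 + 40 + 100 + 5 = 245 minutes.

245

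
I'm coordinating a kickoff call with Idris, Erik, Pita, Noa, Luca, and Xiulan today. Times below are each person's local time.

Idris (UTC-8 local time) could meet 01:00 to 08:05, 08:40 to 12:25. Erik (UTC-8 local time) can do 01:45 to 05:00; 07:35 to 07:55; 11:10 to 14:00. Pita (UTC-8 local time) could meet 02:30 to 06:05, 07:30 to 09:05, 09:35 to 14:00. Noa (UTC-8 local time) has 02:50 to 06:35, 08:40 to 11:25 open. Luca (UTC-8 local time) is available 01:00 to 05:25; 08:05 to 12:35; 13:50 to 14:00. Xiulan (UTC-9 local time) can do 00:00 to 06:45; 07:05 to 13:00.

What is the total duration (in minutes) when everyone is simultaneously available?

Idris in UTC: 09:00-16:05, 16:40-20:25 (add 8h to convert from UTC-8).
Erik in UTC: 09:45-13:00, 15:35-15:55, 19:10-22:00 (add 8h to convert from UTC-8).
Pita in UTC: 10:30-14:05, 15:30-17:05, 17:35-22:00 (add 8h to convert from UTC-8).
Noa in UTC: 10:50-14:35, 16:40-19:25 (add 8h to convert from UTC-8).
Luca in UTC: 09:00-13:25, 16:05-20:35, 21:50-22:00 (add 8h to convert from UTC-8).
Xiulan in UTC: 09:00-15:45, 16:05-22:00 (add 9h to convert from UTC-9).
Idris ∩ Erik: 09:45-13:00, 15:35-15:55, 19:10-20:25.
Idris ∩ Erik ∩ Pita: 10:30-13:00, 15:35-15:55, 19:10-20:25.
Idris ∩ Erik ∩ Pita ∩ Noa: 10:50-13:00, 19:10-19:25.
Idris ∩ Erik ∩ Pita ∩ Noa ∩ Luca: 10:50-13:00, 19:10-19:25.
Idris ∩ Erik ∩ Pita ∩ Noa ∩ Luca ∩ Xiulan: 10:50-13:00, 19:10-19:25.
Those are the intersection windows.
Summing the common windows: 130 + 15 = 145 minutes.

145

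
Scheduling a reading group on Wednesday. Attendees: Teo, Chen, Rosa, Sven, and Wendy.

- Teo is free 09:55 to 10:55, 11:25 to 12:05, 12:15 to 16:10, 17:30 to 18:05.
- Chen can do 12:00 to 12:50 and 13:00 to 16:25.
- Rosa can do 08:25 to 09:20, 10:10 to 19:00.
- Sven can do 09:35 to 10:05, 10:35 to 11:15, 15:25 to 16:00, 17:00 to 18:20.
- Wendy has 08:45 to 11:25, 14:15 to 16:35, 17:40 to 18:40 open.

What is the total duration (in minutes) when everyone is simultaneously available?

35

Teo ∩ Chen: 12:00-12:05, 12:15-12:50, 13:00-16:10.
Teo ∩ Chen ∩ Rosa: 12:00-12:05, 12:15-12:50, 13:00-16:10.
Teo ∩ Chen ∩ Rosa ∩ Sven: 15:25-16:00.
Teo ∩ Chen ∩ Rosa ∩ Sven ∩ Wendy: 15:25-16:00.
So the common availability across everyone is 15:25-16:00.
That's a single block of 35 minutes.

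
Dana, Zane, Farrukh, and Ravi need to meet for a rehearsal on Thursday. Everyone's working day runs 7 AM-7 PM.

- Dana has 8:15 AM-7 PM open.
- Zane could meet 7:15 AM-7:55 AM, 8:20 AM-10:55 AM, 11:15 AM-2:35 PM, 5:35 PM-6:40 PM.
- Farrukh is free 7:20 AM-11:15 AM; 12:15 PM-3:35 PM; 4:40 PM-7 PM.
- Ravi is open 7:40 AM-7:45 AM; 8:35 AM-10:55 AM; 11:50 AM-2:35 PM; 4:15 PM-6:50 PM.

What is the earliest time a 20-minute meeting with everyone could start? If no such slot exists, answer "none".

08:35

Dana ∩ Zane: 08:20-10:55, 11:15-14:35, 17:35-18:40.
Dana ∩ Zane ∩ Farrukh: 08:20-10:55, 12:15-14:35, 17:35-18:40.
Dana ∩ Zane ∩ Farrukh ∩ Ravi: 08:35-10:55, 12:15-14:35, 17:35-18:40.
Those are the intersection windows.
The first common window of at least 20 minutes is 08:35-10:55, so the earliest start is 08:35.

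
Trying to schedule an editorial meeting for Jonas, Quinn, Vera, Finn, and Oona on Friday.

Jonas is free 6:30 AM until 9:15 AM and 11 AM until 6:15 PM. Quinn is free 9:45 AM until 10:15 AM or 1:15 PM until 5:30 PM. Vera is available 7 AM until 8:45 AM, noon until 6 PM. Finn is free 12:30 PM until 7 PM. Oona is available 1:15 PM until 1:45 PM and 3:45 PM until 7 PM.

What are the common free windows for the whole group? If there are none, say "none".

13:15-13:45, 15:45-17:30

Jonas ∩ Quinn: 13:15-17:30.
Jonas ∩ Quinn ∩ Vera: 13:15-17:30.
Jonas ∩ Quinn ∩ Vera ∩ Finn: 13:15-17:30.
Jonas ∩ Quinn ∩ Vera ∩ Finn ∩ Oona: 13:15-13:45, 15:45-17:30.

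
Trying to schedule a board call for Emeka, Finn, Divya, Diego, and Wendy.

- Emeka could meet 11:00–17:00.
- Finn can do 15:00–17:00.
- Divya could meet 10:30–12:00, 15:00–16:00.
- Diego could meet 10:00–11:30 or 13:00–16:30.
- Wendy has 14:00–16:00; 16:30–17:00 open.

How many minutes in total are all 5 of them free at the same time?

Emeka ∩ Finn: 15:00-17:00.
Emeka ∩ Finn ∩ Divya: 15:00-16:00.
Emeka ∩ Finn ∩ Divya ∩ Diego: 15:00-16:00.
Emeka ∩ Finn ∩ Divya ∩ Diego ∩ Wendy: 15:00-16:00.
Those are the intersection windows.
That's a single block of 60 minutes.

60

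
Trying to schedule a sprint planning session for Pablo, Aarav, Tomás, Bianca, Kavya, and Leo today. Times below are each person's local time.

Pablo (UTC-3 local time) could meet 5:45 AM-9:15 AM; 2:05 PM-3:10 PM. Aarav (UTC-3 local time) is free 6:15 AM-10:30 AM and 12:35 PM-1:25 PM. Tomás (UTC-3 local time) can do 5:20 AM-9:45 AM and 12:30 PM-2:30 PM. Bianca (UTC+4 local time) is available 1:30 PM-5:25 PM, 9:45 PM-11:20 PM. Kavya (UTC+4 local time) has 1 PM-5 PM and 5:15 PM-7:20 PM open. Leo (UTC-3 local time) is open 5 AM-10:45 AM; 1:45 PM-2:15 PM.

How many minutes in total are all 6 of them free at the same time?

165

Pablo in UTC: 08:45-12:15, 17:05-18:10 (add 3h to convert from UTC-3).
Aarav in UTC: 09:15-13:30, 15:35-16:25 (add 3h to convert from UTC-3).
Tomás in UTC: 08:20-12:45, 15:30-17:30 (add 3h to convert from UTC-3).
Bianca in UTC: 09:30-13:25, 17:45-19:20 (subtract 4h to convert from UTC+4).
Kavya in UTC: 09:00-13:00, 13:15-15:20 (subtract 4h to convert from UTC+4).
Leo in UTC: 08:00-13:45, 16:45-17:15 (add 3h to convert from UTC-3).
Pablo ∩ Aarav: 09:15-12:15.
Pablo ∩ Aarav ∩ Tomás: 09:15-12:15.
Pablo ∩ Aarav ∩ Tomás ∩ Bianca: 09:30-12:15.
Pablo ∩ Aarav ∩ Tomás ∩ Bianca ∩ Kavya: 09:30-12:15.
Pablo ∩ Aarav ∩ Tomás ∩ Bianca ∩ Kavya ∩ Leo: 09:30-12:15.
That's a single block of 165 minutes.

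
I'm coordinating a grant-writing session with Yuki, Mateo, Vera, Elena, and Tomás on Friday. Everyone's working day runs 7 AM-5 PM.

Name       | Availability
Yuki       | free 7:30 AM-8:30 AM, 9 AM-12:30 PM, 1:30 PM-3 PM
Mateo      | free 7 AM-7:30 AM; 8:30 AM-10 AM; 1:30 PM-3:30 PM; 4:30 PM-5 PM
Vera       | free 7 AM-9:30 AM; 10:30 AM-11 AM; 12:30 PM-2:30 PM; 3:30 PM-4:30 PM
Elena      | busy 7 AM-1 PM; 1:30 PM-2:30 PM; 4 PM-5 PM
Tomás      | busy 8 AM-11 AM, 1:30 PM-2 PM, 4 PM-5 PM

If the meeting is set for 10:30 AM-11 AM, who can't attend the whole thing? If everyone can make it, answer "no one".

Elena, Mateo, Tomás

Yuki free: 07:30-08:30, 09:00-12:30, 13:30-15:00.
Mateo free: 07:00-07:30, 08:30-10:00, 13:30-15:30, 16:30-17:00.
Vera free: 07:00-09:30, 10:30-11:00, 12:30-14:30, 15:30-16:30.
Elena free: 13:00-13:30, 14:30-16:00 (invert busy blocks within the working day).
Tomás free: 07:00-08:00, 11:00-13:30, 14:00-16:00 (invert busy blocks within the working day).
Yuki: free for 10:30-11:00. Mateo: not fully free for 10:30-11:00. Vera: free for 10:30-11:00. Elena: not fully free for 10:30-11:00. Tomás: not fully free for 10:30-11:00.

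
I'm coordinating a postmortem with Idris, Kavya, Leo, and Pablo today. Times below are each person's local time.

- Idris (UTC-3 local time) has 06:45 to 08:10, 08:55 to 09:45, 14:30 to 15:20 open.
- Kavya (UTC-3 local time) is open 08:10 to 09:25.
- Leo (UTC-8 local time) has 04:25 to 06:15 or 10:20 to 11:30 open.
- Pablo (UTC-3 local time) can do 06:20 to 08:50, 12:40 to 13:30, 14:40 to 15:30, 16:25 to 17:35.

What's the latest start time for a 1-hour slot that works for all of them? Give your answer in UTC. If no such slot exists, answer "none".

Idris in UTC: 09:45-11:10, 11:55-12:45, 17:30-18:20 (add 3h to convert from UTC-3).
Kavya in UTC: 11:10-12:25 (add 3h to convert from UTC-3).
Leo in UTC: 12:25-14:15, 18:20-19:30 (add 8h to convert from UTC-8).
Pablo in UTC: 09:20-11:50, 15:40-16:30, 17:40-18:30, 19:25-20:35 (add 3h to convert from UTC-3).
Idris ∩ Kavya: 11:55-12:25.
Idris ∩ Kavya ∩ Leo: ∅.
Idris ∩ Kavya ∩ Leo ∩ Pablo: ∅.
There is no time when everyone is free.
No common window is at least 60 minutes long.

none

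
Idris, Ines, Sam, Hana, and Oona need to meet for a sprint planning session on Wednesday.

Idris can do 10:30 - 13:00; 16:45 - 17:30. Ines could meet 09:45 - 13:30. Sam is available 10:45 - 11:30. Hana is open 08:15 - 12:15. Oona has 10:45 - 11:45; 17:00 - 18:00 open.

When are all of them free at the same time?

10:45-11:30

Idris ∩ Ines: 10:30-13:00.
Idris ∩ Ines ∩ Sam: 10:45-11:30.
Idris ∩ Ines ∩ Sam ∩ Hana: 10:45-11:30.
Idris ∩ Ines ∩ Sam ∩ Hana ∩ Oona: 10:45-11:30.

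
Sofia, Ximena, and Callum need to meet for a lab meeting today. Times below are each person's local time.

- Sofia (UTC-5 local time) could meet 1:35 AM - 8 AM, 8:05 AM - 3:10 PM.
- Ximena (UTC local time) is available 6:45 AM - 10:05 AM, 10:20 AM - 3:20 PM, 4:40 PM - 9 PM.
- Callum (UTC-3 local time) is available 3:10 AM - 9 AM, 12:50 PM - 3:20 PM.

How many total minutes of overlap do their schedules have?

400

Sofia in UTC: 06:35-13:00, 13:05-20:10 (add 5h to convert from UTC-5).
Ximena in UTC: 06:45-10:05, 10:20-15:20, 16:40-21:00.
Callum in UTC: 06:10-12:00, 15:50-18:20 (add 3h to convert from UTC-3).
Sofia ∩ Ximena: 06:45-10:05, 10:20-13:00, 13:05-15:20, 16:40-20:10.
Sofia ∩ Ximena ∩ Callum: 06:45-10:05, 10:20-12:00, 16:40-18:20.
Those are the intersection windows.
Summing the common windows: 200 + 100 + 100 = 400 minutes.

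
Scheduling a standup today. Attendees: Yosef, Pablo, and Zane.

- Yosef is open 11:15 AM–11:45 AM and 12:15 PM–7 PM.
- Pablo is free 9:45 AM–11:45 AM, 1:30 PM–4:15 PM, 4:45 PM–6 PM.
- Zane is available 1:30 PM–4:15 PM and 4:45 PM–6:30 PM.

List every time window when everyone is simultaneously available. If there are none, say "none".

13:30-16:15, 16:45-18:00

Yosef ∩ Pablo: 11:15-11:45, 13:30-16:15, 16:45-18:00.
Yosef ∩ Pablo ∩ Zane: 13:30-16:15, 16:45-18:00.
Those are the intersection windows.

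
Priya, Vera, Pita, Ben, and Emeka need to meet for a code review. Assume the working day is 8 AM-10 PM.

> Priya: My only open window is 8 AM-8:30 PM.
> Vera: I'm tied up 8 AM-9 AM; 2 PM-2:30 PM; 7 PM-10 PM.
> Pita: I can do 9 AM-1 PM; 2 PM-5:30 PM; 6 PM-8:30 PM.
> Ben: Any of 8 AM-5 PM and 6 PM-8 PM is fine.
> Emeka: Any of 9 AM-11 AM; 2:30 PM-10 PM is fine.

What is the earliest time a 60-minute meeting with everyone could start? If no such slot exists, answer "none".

09:00

Priya free: 08:00-20:30.
Vera free: 09:00-14:00, 14:30-19:00 (invert busy blocks within the working day).
Pita free: 09:00-13:00, 14:00-17:30, 18:00-20:30.
Ben free: 08:00-17:00, 18:00-20:00.
Emeka free: 09:00-11:00, 14:30-22:00.
Priya ∩ Vera: 09:00-14:00, 14:30-19:00.
Priya ∩ Vera ∩ Pita: 09:00-13:00, 14:30-17:30, 18:00-19:00.
Priya ∩ Vera ∩ Pita ∩ Ben: 09:00-13:00, 14:30-17:00, 18:00-19:00.
Priya ∩ Vera ∩ Pita ∩ Ben ∩ Emeka: 09:00-11:00, 14:30-17:00, 18:00-19:00.
Those are the intersection windows.
The first common window of at least 60 minutes is 09:00-11:00, so the earliest start is 09:00.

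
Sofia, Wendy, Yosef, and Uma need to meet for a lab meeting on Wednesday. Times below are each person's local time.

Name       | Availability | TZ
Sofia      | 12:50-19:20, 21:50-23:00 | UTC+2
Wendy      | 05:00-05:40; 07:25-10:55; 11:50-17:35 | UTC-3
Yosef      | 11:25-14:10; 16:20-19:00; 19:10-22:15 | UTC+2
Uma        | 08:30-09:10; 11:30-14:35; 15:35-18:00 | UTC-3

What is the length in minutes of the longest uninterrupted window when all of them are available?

Sofia in UTC: 10:50-17:20, 19:50-21:00 (subtract 2h to convert from UTC+2).
Wendy in UTC: 08:00-08:40, 10:25-13:55, 14:50-20:35 (add 3h to convert from UTC-3).
Yosef in UTC: 09:25-12:10, 14:20-17:00, 17:10-20:15 (subtract 2h to convert from UTC+2).
Uma in UTC: 11:30-12:10, 14:30-17:35, 18:35-21:00 (add 3h to convert from UTC-3).
Sofia ∩ Wendy: 10:50-13:55, 14:50-17:20, 19:50-20:35.
Sofia ∩ Wendy ∩ Yosef: 10:50-12:10, 14:50-17:00, 17:10-17:20, 19:50-20:15.
Sofia ∩ Wendy ∩ Yosef ∩ Uma: 11:30-12:10, 14:50-17:00, 17:10-17:20, 19:50-20:15.
Those are the intersection windows.
The longest is 14:50-17:00 at 130 minutes.

130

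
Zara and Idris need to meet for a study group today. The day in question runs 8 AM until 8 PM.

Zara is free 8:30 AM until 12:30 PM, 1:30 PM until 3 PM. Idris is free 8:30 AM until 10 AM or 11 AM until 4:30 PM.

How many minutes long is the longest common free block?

Zara ∩ Idris: 08:30-10:00, 11:00-12:30, 13:30-15:00.
Those are the intersection windows.
The longest is 08:30-10:00 at 90 minutes.

90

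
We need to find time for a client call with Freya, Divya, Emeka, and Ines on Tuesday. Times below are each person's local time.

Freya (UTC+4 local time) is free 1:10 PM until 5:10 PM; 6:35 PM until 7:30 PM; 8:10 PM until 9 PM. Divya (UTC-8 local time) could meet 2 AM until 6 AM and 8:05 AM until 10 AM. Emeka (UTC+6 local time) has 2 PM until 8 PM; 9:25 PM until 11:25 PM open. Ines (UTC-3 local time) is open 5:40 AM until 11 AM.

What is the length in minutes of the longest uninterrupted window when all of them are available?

190

Freya in UTC: 09:10-13:10, 14:35-15:30, 16:10-17:00 (subtract 4h to convert from UTC+4).
Divya in UTC: 10:00-14:00, 16:05-18:00 (add 8h to convert from UTC-8).
Emeka in UTC: 08:00-14:00, 15:25-17:25 (subtract 6h to convert from UTC+6).
Ines in UTC: 08:40-14:00 (add 3h to convert from UTC-3).
Freya ∩ Divya: 10:00-13:10, 16:10-17:00.
Freya ∩ Divya ∩ Emeka: 10:00-13:10, 16:10-17:00.
Freya ∩ Divya ∩ Emeka ∩ Ines: 10:00-13:10.
The longest is 10:00-13:10 at 190 minutes.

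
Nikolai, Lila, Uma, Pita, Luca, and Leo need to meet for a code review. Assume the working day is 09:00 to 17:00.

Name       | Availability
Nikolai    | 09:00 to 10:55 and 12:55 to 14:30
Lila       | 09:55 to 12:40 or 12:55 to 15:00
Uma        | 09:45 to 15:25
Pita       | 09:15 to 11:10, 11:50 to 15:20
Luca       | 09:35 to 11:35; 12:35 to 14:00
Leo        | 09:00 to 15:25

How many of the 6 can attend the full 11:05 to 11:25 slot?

4

Lila, Uma, Luca, and Leo can make the full 11:05-11:25 slot — that's 4.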